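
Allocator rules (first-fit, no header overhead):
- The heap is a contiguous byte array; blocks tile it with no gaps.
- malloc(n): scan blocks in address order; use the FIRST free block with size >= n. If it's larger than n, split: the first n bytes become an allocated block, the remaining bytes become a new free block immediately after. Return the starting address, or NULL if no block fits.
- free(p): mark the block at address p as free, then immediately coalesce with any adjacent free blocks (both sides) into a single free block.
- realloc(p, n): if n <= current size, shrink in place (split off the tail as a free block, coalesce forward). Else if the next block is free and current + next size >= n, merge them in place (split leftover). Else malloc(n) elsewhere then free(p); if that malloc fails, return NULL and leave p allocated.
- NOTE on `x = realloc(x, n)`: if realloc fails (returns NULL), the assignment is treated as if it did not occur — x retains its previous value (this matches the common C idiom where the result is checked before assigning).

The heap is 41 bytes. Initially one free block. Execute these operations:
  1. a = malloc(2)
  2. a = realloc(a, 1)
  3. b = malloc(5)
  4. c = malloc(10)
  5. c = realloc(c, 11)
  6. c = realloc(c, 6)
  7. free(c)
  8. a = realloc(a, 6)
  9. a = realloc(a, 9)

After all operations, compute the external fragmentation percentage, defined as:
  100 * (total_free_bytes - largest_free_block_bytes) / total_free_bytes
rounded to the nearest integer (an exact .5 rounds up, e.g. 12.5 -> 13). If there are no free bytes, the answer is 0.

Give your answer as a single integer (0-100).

Op 1: a = malloc(2) -> a = 0; heap: [0-1 ALLOC][2-40 FREE]
Op 2: a = realloc(a, 1) -> a = 0; heap: [0-0 ALLOC][1-40 FREE]
Op 3: b = malloc(5) -> b = 1; heap: [0-0 ALLOC][1-5 ALLOC][6-40 FREE]
Op 4: c = malloc(10) -> c = 6; heap: [0-0 ALLOC][1-5 ALLOC][6-15 ALLOC][16-40 FREE]
Op 5: c = realloc(c, 11) -> c = 6; heap: [0-0 ALLOC][1-5 ALLOC][6-16 ALLOC][17-40 FREE]
Op 6: c = realloc(c, 6) -> c = 6; heap: [0-0 ALLOC][1-5 ALLOC][6-11 ALLOC][12-40 FREE]
Op 7: free(c) -> (freed c); heap: [0-0 ALLOC][1-5 ALLOC][6-40 FREE]
Op 8: a = realloc(a, 6) -> a = 6; heap: [0-0 FREE][1-5 ALLOC][6-11 ALLOC][12-40 FREE]
Op 9: a = realloc(a, 9) -> a = 6; heap: [0-0 FREE][1-5 ALLOC][6-14 ALLOC][15-40 FREE]
Free blocks: [1 26] total_free=27 largest=26 -> 100*(27-26)/27 = 100/27 ≈ 3.704 -> rounds to 4

Answer: 4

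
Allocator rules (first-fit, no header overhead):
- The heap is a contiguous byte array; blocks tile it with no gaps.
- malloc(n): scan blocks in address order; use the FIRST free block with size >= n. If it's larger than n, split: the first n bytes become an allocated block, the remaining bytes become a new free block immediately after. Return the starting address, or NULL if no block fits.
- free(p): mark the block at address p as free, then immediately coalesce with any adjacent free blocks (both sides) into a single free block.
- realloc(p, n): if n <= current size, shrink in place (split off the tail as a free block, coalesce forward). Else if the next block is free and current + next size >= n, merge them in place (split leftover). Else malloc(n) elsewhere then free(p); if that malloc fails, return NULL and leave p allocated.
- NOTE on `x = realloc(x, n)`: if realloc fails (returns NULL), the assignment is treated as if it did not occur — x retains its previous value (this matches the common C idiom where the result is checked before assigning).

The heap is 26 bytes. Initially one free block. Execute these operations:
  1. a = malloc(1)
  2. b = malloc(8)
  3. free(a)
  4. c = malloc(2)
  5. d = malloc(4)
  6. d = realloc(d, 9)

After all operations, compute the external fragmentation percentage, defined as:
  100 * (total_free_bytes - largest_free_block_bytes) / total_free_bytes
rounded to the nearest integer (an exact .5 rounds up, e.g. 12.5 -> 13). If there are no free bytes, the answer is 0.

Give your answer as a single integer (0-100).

Answer: 14

Derivation:
Op 1: a = malloc(1) -> a = 0; heap: [0-0 ALLOC][1-25 FREE]
Op 2: b = malloc(8) -> b = 1; heap: [0-0 ALLOC][1-8 ALLOC][9-25 FREE]
Op 3: free(a) -> (freed a); heap: [0-0 FREE][1-8 ALLOC][9-25 FREE]
Op 4: c = malloc(2) -> c = 9; heap: [0-0 FREE][1-8 ALLOC][9-10 ALLOC][11-25 FREE]
Op 5: d = malloc(4) -> d = 11; heap: [0-0 FREE][1-8 ALLOC][9-10 ALLOC][11-14 ALLOC][15-25 FREE]
Op 6: d = realloc(d, 9) -> d = 11; heap: [0-0 FREE][1-8 ALLOC][9-10 ALLOC][11-19 ALLOC][20-25 FREE]
Free blocks: [1 6] total_free=7 largest=6 -> 100*(7-6)/7 = 100/7 ≈ 14.286 -> rounds to 14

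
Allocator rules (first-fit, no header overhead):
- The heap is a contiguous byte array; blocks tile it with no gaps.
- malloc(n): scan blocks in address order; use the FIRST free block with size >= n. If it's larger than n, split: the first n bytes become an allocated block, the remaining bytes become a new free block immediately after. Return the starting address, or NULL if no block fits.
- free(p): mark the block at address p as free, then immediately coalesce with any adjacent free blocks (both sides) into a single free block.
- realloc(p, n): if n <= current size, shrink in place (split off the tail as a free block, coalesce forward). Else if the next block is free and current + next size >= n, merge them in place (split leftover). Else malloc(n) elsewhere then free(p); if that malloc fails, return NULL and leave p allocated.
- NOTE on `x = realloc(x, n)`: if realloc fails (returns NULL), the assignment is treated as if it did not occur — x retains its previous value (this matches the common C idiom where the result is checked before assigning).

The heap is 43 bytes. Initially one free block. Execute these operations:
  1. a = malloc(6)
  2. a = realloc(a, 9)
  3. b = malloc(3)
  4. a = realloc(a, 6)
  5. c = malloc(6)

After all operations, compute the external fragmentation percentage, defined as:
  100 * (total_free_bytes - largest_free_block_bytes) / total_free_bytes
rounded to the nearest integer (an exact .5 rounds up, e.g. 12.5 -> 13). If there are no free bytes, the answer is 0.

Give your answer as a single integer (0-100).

Answer: 11

Derivation:
Op 1: a = malloc(6) -> a = 0; heap: [0-5 ALLOC][6-42 FREE]
Op 2: a = realloc(a, 9) -> a = 0; heap: [0-8 ALLOC][9-42 FREE]
Op 3: b = malloc(3) -> b = 9; heap: [0-8 ALLOC][9-11 ALLOC][12-42 FREE]
Op 4: a = realloc(a, 6) -> a = 0; heap: [0-5 ALLOC][6-8 FREE][9-11 ALLOC][12-42 FREE]
Op 5: c = malloc(6) -> c = 12; heap: [0-5 ALLOC][6-8 FREE][9-11 ALLOC][12-17 ALLOC][18-42 FREE]
Free blocks: [3 25] total_free=28 largest=25 -> 100*(28-25)/28 = 300/28 ≈ 10.714 -> rounds to 11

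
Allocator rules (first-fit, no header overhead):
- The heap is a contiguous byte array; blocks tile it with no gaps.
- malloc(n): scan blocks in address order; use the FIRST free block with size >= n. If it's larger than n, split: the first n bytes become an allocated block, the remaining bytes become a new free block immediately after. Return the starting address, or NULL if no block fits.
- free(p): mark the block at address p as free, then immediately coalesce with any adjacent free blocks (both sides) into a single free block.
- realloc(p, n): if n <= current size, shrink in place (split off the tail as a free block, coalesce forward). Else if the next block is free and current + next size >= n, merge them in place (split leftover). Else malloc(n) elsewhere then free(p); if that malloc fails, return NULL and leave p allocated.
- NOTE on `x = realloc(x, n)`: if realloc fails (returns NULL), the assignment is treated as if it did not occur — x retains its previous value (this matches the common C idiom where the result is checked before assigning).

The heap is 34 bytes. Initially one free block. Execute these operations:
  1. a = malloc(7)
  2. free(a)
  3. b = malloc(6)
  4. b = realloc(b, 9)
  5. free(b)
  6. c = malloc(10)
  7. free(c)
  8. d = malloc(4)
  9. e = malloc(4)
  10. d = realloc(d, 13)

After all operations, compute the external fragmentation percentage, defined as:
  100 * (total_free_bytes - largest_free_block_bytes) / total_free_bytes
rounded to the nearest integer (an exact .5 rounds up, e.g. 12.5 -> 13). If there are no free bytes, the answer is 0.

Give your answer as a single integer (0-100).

Answer: 24

Derivation:
Op 1: a = malloc(7) -> a = 0; heap: [0-6 ALLOC][7-33 FREE]
Op 2: free(a) -> (freed a); heap: [0-33 FREE]
Op 3: b = malloc(6) -> b = 0; heap: [0-5 ALLOC][6-33 FREE]
Op 4: b = realloc(b, 9) -> b = 0; heap: [0-8 ALLOC][9-33 FREE]
Op 5: free(b) -> (freed b); heap: [0-33 FREE]
Op 6: c = malloc(10) -> c = 0; heap: [0-9 ALLOC][10-33 FREE]
Op 7: free(c) -> (freed c); heap: [0-33 FREE]
Op 8: d = malloc(4) -> d = 0; heap: [0-3 ALLOC][4-33 FREE]
Op 9: e = malloc(4) -> e = 4; heap: [0-3 ALLOC][4-7 ALLOC][8-33 FREE]
Op 10: d = realloc(d, 13) -> d = 8; heap: [0-3 FREE][4-7 ALLOC][8-20 ALLOC][21-33 FREE]
Free blocks: [4 13] total_free=17 largest=13 -> 100*(17-13)/17 = 400/17 ≈ 23.529 -> rounds to 24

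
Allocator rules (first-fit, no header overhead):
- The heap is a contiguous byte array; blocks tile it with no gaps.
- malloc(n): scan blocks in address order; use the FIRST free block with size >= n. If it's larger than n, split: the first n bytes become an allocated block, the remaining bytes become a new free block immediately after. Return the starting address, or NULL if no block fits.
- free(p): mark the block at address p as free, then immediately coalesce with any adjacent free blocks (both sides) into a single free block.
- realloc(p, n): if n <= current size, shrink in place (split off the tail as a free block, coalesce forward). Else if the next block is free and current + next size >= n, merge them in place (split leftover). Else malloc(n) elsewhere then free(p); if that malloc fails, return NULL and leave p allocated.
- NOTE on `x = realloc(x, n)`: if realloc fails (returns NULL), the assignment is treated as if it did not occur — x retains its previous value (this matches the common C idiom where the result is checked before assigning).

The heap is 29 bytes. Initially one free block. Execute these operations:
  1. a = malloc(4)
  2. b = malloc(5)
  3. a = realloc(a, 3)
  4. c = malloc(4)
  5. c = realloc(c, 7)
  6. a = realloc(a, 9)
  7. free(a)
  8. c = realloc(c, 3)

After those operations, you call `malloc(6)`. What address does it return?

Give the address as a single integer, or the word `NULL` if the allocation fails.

Op 1: a = malloc(4) -> a = 0; heap: [0-3 ALLOC][4-28 FREE]
Op 2: b = malloc(5) -> b = 4; heap: [0-3 ALLOC][4-8 ALLOC][9-28 FREE]
Op 3: a = realloc(a, 3) -> a = 0; heap: [0-2 ALLOC][3-3 FREE][4-8 ALLOC][9-28 FREE]
Op 4: c = malloc(4) -> c = 9; heap: [0-2 ALLOC][3-3 FREE][4-8 ALLOC][9-12 ALLOC][13-28 FREE]
Op 5: c = realloc(c, 7) -> c = 9; heap: [0-2 ALLOC][3-3 FREE][4-8 ALLOC][9-15 ALLOC][16-28 FREE]
Op 6: a = realloc(a, 9) -> a = 16; heap: [0-3 FREE][4-8 ALLOC][9-15 ALLOC][16-24 ALLOC][25-28 FREE]
Op 7: free(a) -> (freed a); heap: [0-3 FREE][4-8 ALLOC][9-15 ALLOC][16-28 FREE]
Op 8: c = realloc(c, 3) -> c = 9; heap: [0-3 FREE][4-8 ALLOC][9-11 ALLOC][12-28 FREE]
malloc(6): first-fit scan over [0-3 FREE][4-8 ALLOC][9-11 ALLOC][12-28 FREE] -> 12

Answer: 12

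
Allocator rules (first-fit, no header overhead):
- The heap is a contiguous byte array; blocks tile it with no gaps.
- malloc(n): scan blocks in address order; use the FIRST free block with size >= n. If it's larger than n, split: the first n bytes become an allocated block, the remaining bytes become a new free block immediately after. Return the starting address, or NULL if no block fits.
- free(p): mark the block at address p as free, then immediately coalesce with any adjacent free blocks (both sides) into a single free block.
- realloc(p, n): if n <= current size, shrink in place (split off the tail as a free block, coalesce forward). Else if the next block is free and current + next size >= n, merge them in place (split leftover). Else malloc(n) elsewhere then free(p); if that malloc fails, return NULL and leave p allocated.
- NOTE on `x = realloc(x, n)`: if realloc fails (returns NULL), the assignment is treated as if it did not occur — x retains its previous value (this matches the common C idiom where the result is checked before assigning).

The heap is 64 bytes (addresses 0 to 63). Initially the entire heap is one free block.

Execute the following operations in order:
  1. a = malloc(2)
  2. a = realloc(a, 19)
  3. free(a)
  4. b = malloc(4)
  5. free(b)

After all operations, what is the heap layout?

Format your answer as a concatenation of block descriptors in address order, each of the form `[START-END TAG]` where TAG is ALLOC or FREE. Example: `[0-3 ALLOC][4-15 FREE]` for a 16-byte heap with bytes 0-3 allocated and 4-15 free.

Answer: [0-63 FREE]

Derivation:
Op 1: a = malloc(2) -> a = 0; heap: [0-1 ALLOC][2-63 FREE]
Op 2: a = realloc(a, 19) -> a = 0; heap: [0-18 ALLOC][19-63 FREE]
Op 3: free(a) -> (freed a); heap: [0-63 FREE]
Op 4: b = malloc(4) -> b = 0; heap: [0-3 ALLOC][4-63 FREE]
Op 5: free(b) -> (freed b); heap: [0-63 FREE]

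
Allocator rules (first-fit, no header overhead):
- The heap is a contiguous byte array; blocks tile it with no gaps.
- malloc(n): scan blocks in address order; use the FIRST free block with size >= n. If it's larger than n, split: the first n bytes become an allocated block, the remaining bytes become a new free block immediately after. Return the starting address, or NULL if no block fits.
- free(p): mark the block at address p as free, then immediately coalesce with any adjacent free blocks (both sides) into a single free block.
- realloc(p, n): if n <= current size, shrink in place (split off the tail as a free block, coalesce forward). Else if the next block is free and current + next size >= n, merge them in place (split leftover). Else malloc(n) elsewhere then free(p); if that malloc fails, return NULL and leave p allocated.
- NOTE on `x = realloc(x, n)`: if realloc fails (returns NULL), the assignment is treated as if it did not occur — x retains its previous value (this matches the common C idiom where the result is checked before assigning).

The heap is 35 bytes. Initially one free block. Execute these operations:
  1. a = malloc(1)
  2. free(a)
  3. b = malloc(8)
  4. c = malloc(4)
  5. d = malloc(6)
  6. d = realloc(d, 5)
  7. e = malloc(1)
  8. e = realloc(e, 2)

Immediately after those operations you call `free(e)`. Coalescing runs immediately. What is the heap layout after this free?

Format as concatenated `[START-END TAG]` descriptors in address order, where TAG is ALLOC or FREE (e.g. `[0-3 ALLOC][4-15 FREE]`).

Op 1: a = malloc(1) -> a = 0; heap: [0-0 ALLOC][1-34 FREE]
Op 2: free(a) -> (freed a); heap: [0-34 FREE]
Op 3: b = malloc(8) -> b = 0; heap: [0-7 ALLOC][8-34 FREE]
Op 4: c = malloc(4) -> c = 8; heap: [0-7 ALLOC][8-11 ALLOC][12-34 FREE]
Op 5: d = malloc(6) -> d = 12; heap: [0-7 ALLOC][8-11 ALLOC][12-17 ALLOC][18-34 FREE]
Op 6: d = realloc(d, 5) -> d = 12; heap: [0-7 ALLOC][8-11 ALLOC][12-16 ALLOC][17-34 FREE]
Op 7: e = malloc(1) -> e = 17; heap: [0-7 ALLOC][8-11 ALLOC][12-16 ALLOC][17-17 ALLOC][18-34 FREE]
Op 8: e = realloc(e, 2) -> e = 17; heap: [0-7 ALLOC][8-11 ALLOC][12-16 ALLOC][17-18 ALLOC][19-34 FREE]
free(e): e = 17 -> block [17-18 ALLOC]; mark free, coalesce with adjacent free neighbors -> [0-7 ALLOC][8-11 ALLOC][12-16 ALLOC][17-34 FREE]

Answer: [0-7 ALLOC][8-11 ALLOC][12-16 ALLOC][17-34 FREE]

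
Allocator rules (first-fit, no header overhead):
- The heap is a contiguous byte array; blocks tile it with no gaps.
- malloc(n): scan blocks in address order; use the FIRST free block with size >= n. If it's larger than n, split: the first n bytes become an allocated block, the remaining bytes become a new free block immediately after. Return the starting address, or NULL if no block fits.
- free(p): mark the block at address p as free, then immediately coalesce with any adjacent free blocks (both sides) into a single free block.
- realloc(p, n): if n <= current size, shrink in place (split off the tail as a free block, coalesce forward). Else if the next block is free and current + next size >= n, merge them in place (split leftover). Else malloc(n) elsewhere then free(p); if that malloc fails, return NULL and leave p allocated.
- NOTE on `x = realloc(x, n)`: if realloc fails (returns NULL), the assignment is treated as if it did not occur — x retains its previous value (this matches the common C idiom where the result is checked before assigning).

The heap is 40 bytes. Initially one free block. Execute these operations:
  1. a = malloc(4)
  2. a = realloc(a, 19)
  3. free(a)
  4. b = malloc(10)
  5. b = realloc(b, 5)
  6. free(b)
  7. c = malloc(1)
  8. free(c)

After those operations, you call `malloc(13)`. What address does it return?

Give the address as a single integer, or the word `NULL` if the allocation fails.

Answer: 0

Derivation:
Op 1: a = malloc(4) -> a = 0; heap: [0-3 ALLOC][4-39 FREE]
Op 2: a = realloc(a, 19) -> a = 0; heap: [0-18 ALLOC][19-39 FREE]
Op 3: free(a) -> (freed a); heap: [0-39 FREE]
Op 4: b = malloc(10) -> b = 0; heap: [0-9 ALLOC][10-39 FREE]
Op 5: b = realloc(b, 5) -> b = 0; heap: [0-4 ALLOC][5-39 FREE]
Op 6: free(b) -> (freed b); heap: [0-39 FREE]
Op 7: c = malloc(1) -> c = 0; heap: [0-0 ALLOC][1-39 FREE]
Op 8: free(c) -> (freed c); heap: [0-39 FREE]
malloc(13): first-fit scan over [0-39 FREE] -> 0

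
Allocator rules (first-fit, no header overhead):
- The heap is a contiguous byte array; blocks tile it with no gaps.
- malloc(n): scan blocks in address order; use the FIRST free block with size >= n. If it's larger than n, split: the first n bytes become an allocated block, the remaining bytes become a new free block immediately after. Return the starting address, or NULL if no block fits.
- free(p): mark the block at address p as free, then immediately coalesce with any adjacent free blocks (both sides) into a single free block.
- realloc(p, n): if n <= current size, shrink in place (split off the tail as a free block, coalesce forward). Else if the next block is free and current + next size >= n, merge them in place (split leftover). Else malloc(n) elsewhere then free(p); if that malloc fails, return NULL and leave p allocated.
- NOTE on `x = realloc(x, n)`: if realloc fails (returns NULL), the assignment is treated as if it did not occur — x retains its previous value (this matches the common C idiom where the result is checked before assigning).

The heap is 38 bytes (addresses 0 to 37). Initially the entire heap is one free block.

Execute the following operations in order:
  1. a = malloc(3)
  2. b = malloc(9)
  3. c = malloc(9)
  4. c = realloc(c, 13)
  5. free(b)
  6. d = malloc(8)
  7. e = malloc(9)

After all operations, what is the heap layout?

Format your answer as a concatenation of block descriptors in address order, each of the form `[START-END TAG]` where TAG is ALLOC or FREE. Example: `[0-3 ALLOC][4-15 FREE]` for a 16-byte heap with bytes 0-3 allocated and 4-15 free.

Answer: [0-2 ALLOC][3-10 ALLOC][11-11 FREE][12-24 ALLOC][25-33 ALLOC][34-37 FREE]

Derivation:
Op 1: a = malloc(3) -> a = 0; heap: [0-2 ALLOC][3-37 FREE]
Op 2: b = malloc(9) -> b = 3; heap: [0-2 ALLOC][3-11 ALLOC][12-37 FREE]
Op 3: c = malloc(9) -> c = 12; heap: [0-2 ALLOC][3-11 ALLOC][12-20 ALLOC][21-37 FREE]
Op 4: c = realloc(c, 13) -> c = 12; heap: [0-2 ALLOC][3-11 ALLOC][12-24 ALLOC][25-37 FREE]
Op 5: free(b) -> (freed b); heap: [0-2 ALLOC][3-11 FREE][12-24 ALLOC][25-37 FREE]
Op 6: d = malloc(8) -> d = 3; heap: [0-2 ALLOC][3-10 ALLOC][11-11 FREE][12-24 ALLOC][25-37 FREE]
Op 7: e = malloc(9) -> e = 25; heap: [0-2 ALLOC][3-10 ALLOC][11-11 FREE][12-24 ALLOC][25-33 ALLOC][34-37 FREE]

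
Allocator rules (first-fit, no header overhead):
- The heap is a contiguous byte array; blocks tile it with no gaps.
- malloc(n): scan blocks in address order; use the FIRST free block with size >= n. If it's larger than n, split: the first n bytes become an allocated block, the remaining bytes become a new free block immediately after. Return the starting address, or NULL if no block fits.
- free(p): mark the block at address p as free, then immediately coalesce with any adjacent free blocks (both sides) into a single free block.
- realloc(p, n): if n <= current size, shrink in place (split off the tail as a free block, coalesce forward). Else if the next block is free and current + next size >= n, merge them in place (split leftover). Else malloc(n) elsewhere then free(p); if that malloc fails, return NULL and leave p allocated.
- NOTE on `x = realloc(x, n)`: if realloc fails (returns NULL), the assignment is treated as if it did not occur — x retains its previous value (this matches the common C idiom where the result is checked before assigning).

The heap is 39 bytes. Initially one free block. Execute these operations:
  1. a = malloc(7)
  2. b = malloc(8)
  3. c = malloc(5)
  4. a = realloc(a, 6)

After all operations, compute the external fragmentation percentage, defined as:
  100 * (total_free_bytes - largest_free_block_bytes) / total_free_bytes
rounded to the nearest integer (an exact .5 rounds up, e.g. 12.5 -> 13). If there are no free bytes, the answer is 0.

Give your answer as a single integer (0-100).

Op 1: a = malloc(7) -> a = 0; heap: [0-6 ALLOC][7-38 FREE]
Op 2: b = malloc(8) -> b = 7; heap: [0-6 ALLOC][7-14 ALLOC][15-38 FREE]
Op 3: c = malloc(5) -> c = 15; heap: [0-6 ALLOC][7-14 ALLOC][15-19 ALLOC][20-38 FREE]
Op 4: a = realloc(a, 6) -> a = 0; heap: [0-5 ALLOC][6-6 FREE][7-14 ALLOC][15-19 ALLOC][20-38 FREE]
Free blocks: [1 19] total_free=20 largest=19 -> 100*(20-19)/20 = 100/20 = 5

Answer: 5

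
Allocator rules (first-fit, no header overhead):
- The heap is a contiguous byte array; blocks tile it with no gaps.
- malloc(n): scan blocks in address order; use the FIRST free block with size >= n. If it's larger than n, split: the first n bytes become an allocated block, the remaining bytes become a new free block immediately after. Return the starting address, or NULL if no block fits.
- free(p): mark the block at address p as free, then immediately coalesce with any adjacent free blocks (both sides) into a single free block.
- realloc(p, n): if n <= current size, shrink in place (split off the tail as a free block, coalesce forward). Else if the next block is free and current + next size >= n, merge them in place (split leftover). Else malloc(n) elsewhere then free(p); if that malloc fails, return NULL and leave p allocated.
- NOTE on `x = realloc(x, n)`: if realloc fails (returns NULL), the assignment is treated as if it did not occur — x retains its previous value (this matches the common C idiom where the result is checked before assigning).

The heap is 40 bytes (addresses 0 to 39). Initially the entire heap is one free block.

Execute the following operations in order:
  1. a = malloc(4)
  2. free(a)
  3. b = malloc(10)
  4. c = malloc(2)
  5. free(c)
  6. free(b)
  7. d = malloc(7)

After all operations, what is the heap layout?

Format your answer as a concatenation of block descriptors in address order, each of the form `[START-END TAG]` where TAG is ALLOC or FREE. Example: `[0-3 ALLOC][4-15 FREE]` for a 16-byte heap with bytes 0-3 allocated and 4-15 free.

Answer: [0-6 ALLOC][7-39 FREE]

Derivation:
Op 1: a = malloc(4) -> a = 0; heap: [0-3 ALLOC][4-39 FREE]
Op 2: free(a) -> (freed a); heap: [0-39 FREE]
Op 3: b = malloc(10) -> b = 0; heap: [0-9 ALLOC][10-39 FREE]
Op 4: c = malloc(2) -> c = 10; heap: [0-9 ALLOC][10-11 ALLOC][12-39 FREE]
Op 5: free(c) -> (freed c); heap: [0-9 ALLOC][10-39 FREE]
Op 6: free(b) -> (freed b); heap: [0-39 FREE]
Op 7: d = malloc(7) -> d = 0; heap: [0-6 ALLOC][7-39 FREE]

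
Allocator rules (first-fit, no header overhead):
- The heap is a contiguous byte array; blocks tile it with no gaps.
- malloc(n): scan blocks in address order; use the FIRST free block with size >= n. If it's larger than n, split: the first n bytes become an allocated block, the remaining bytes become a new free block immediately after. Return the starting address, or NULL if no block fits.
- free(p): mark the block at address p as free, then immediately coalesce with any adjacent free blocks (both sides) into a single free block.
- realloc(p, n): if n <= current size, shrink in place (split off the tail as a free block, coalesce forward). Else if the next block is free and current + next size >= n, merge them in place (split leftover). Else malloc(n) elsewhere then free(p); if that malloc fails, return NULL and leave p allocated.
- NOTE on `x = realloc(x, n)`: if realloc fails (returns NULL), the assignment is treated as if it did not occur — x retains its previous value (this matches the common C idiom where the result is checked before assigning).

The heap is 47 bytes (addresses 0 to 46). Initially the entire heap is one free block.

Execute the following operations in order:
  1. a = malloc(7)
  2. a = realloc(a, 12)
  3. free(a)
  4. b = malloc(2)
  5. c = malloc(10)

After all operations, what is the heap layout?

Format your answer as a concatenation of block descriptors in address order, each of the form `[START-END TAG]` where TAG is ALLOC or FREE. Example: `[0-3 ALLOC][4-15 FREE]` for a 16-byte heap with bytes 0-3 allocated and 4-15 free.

Op 1: a = malloc(7) -> a = 0; heap: [0-6 ALLOC][7-46 FREE]
Op 2: a = realloc(a, 12) -> a = 0; heap: [0-11 ALLOC][12-46 FREE]
Op 3: free(a) -> (freed a); heap: [0-46 FREE]
Op 4: b = malloc(2) -> b = 0; heap: [0-1 ALLOC][2-46 FREE]
Op 5: c = malloc(10) -> c = 2; heap: [0-1 ALLOC][2-11 ALLOC][12-46 FREE]

Answer: [0-1 ALLOC][2-11 ALLOC][12-46 FREE]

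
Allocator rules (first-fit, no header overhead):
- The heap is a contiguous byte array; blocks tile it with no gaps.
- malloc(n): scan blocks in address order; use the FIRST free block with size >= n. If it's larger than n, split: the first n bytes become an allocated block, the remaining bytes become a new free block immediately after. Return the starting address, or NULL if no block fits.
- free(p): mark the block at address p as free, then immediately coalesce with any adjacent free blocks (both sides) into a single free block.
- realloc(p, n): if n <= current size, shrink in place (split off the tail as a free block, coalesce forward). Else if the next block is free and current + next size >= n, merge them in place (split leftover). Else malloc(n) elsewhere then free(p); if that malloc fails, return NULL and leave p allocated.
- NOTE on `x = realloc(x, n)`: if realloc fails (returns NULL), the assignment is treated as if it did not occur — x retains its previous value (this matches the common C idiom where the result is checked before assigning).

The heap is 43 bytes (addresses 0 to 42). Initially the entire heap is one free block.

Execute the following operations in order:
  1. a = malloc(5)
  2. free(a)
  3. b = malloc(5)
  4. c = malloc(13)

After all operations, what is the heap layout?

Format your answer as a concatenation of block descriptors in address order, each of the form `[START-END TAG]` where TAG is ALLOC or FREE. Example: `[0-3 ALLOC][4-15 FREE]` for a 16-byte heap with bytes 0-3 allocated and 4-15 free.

Op 1: a = malloc(5) -> a = 0; heap: [0-4 ALLOC][5-42 FREE]
Op 2: free(a) -> (freed a); heap: [0-42 FREE]
Op 3: b = malloc(5) -> b = 0; heap: [0-4 ALLOC][5-42 FREE]
Op 4: c = malloc(13) -> c = 5; heap: [0-4 ALLOC][5-17 ALLOC][18-42 FREE]

Answer: [0-4 ALLOC][5-17 ALLOC][18-42 FREE]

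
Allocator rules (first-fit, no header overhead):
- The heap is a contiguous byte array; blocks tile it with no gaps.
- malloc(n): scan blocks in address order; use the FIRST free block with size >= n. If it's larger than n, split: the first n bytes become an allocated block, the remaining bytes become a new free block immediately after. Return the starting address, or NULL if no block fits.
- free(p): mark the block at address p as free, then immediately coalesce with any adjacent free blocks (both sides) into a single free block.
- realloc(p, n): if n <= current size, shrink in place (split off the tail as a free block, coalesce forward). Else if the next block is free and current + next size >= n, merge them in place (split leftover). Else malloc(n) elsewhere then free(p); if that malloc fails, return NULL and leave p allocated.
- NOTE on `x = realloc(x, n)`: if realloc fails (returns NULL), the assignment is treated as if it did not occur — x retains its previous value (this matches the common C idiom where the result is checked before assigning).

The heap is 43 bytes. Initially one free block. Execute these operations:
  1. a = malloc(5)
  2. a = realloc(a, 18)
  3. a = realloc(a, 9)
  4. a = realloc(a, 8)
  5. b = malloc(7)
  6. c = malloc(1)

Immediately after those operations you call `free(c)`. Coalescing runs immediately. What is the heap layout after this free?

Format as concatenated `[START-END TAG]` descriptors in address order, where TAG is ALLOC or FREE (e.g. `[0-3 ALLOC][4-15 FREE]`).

Op 1: a = malloc(5) -> a = 0; heap: [0-4 ALLOC][5-42 FREE]
Op 2: a = realloc(a, 18) -> a = 0; heap: [0-17 ALLOC][18-42 FREE]
Op 3: a = realloc(a, 9) -> a = 0; heap: [0-8 ALLOC][9-42 FREE]
Op 4: a = realloc(a, 8) -> a = 0; heap: [0-7 ALLOC][8-42 FREE]
Op 5: b = malloc(7) -> b = 8; heap: [0-7 ALLOC][8-14 ALLOC][15-42 FREE]
Op 6: c = malloc(1) -> c = 15; heap: [0-7 ALLOC][8-14 ALLOC][15-15 ALLOC][16-42 FREE]
free(c): c = 15 -> block [15-15 ALLOC]; mark free, coalesce with adjacent free neighbors -> [0-7 ALLOC][8-14 ALLOC][15-42 FREE]

Answer: [0-7 ALLOC][8-14 ALLOC][15-42 FREE]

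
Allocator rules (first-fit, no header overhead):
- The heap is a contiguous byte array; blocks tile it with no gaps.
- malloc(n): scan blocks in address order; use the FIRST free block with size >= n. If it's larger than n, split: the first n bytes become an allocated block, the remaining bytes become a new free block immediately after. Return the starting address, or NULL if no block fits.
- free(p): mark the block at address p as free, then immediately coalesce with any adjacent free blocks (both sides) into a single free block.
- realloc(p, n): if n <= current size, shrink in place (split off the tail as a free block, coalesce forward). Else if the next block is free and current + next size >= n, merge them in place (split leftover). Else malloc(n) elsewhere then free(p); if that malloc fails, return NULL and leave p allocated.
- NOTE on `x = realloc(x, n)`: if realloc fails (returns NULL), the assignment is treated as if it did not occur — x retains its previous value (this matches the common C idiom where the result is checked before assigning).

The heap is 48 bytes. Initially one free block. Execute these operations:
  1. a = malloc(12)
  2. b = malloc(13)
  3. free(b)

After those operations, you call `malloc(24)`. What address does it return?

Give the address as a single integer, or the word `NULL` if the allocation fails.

Op 1: a = malloc(12) -> a = 0; heap: [0-11 ALLOC][12-47 FREE]
Op 2: b = malloc(13) -> b = 12; heap: [0-11 ALLOC][12-24 ALLOC][25-47 FREE]
Op 3: free(b) -> (freed b); heap: [0-11 ALLOC][12-47 FREE]
malloc(24): first-fit scan over [0-11 ALLOC][12-47 FREE] -> 12

Answer: 12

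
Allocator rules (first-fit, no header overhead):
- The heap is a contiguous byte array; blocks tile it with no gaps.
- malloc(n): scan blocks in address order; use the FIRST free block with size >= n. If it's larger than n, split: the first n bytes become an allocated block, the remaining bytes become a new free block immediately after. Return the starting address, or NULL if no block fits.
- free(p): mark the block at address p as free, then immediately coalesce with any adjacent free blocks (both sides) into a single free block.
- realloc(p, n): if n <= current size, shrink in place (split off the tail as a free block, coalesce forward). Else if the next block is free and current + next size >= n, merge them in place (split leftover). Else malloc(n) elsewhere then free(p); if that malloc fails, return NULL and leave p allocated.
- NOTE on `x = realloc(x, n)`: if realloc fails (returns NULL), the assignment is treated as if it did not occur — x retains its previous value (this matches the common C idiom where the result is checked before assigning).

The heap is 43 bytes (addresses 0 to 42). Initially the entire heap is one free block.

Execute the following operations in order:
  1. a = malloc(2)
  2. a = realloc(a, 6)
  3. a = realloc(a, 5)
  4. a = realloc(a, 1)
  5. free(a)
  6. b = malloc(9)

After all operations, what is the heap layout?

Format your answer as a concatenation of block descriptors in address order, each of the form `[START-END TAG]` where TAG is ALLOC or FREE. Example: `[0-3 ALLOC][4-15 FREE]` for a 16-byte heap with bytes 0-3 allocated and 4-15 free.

Answer: [0-8 ALLOC][9-42 FREE]

Derivation:
Op 1: a = malloc(2) -> a = 0; heap: [0-1 ALLOC][2-42 FREE]
Op 2: a = realloc(a, 6) -> a = 0; heap: [0-5 ALLOC][6-42 FREE]
Op 3: a = realloc(a, 5) -> a = 0; heap: [0-4 ALLOC][5-42 FREE]
Op 4: a = realloc(a, 1) -> a = 0; heap: [0-0 ALLOC][1-42 FREE]
Op 5: free(a) -> (freed a); heap: [0-42 FREE]
Op 6: b = malloc(9) -> b = 0; heap: [0-8 ALLOC][9-42 FREE]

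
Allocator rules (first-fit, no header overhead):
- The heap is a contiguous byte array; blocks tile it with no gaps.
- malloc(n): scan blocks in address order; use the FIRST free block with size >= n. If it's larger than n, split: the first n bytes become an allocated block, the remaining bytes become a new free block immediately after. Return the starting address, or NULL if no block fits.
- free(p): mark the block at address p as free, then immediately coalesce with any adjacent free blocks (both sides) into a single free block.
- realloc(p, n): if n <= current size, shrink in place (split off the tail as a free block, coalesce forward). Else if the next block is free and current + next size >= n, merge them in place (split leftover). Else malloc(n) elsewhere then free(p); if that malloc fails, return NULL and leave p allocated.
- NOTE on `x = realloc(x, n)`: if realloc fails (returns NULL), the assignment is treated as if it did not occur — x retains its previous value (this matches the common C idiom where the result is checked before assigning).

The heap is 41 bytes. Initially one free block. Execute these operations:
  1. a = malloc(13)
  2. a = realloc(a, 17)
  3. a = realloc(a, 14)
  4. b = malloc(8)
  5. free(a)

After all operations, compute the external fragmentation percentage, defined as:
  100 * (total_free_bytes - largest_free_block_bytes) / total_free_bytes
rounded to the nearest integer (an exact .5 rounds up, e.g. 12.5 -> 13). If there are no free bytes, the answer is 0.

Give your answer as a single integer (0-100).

Answer: 42

Derivation:
Op 1: a = malloc(13) -> a = 0; heap: [0-12 ALLOC][13-40 FREE]
Op 2: a = realloc(a, 17) -> a = 0; heap: [0-16 ALLOC][17-40 FREE]
Op 3: a = realloc(a, 14) -> a = 0; heap: [0-13 ALLOC][14-40 FREE]
Op 4: b = malloc(8) -> b = 14; heap: [0-13 ALLOC][14-21 ALLOC][22-40 FREE]
Op 5: free(a) -> (freed a); heap: [0-13 FREE][14-21 ALLOC][22-40 FREE]
Free blocks: [14 19] total_free=33 largest=19 -> 100*(33-19)/33 = 1400/33 ≈ 42.424 -> rounds to 42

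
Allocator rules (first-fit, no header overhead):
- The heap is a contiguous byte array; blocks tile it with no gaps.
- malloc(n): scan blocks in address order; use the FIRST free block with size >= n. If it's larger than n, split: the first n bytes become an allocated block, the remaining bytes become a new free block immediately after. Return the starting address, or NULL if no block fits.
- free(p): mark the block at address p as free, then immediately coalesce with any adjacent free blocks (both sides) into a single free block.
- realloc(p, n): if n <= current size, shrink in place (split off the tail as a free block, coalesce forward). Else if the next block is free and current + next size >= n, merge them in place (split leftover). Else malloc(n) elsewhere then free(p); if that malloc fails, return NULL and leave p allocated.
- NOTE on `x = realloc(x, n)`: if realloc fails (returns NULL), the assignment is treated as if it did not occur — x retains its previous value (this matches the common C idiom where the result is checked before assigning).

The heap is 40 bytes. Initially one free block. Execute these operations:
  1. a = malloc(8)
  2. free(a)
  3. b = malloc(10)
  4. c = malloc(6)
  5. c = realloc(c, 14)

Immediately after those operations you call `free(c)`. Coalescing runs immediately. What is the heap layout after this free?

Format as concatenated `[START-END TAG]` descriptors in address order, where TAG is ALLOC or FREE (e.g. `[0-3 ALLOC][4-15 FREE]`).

Op 1: a = malloc(8) -> a = 0; heap: [0-7 ALLOC][8-39 FREE]
Op 2: free(a) -> (freed a); heap: [0-39 FREE]
Op 3: b = malloc(10) -> b = 0; heap: [0-9 ALLOC][10-39 FREE]
Op 4: c = malloc(6) -> c = 10; heap: [0-9 ALLOC][10-15 ALLOC][16-39 FREE]
Op 5: c = realloc(c, 14) -> c = 10; heap: [0-9 ALLOC][10-23 ALLOC][24-39 FREE]
free(c): c = 10 -> block [10-23 ALLOC]; mark free, coalesce with adjacent free neighbors -> [0-9 ALLOC][10-39 FREE]

Answer: [0-9 ALLOC][10-39 FREE]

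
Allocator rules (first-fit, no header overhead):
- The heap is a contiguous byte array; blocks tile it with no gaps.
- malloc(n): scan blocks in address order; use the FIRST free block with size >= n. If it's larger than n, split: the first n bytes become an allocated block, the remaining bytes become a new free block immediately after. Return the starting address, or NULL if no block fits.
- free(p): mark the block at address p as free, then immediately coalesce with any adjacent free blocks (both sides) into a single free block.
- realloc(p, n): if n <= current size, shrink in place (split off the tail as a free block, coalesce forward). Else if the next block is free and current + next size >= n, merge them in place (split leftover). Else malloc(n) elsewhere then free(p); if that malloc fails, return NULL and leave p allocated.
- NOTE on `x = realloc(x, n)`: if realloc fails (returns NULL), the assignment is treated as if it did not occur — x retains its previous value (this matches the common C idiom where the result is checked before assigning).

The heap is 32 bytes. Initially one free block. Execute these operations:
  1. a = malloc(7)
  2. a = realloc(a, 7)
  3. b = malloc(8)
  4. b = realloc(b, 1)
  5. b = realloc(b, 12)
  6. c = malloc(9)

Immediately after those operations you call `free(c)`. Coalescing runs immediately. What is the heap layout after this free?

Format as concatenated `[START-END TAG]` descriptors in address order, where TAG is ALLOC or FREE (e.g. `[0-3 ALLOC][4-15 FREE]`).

Op 1: a = malloc(7) -> a = 0; heap: [0-6 ALLOC][7-31 FREE]
Op 2: a = realloc(a, 7) -> a = 0; heap: [0-6 ALLOC][7-31 FREE]
Op 3: b = malloc(8) -> b = 7; heap: [0-6 ALLOC][7-14 ALLOC][15-31 FREE]
Op 4: b = realloc(b, 1) -> b = 7; heap: [0-6 ALLOC][7-7 ALLOC][8-31 FREE]
Op 5: b = realloc(b, 12) -> b = 7; heap: [0-6 ALLOC][7-18 ALLOC][19-31 FREE]
Op 6: c = malloc(9) -> c = 19; heap: [0-6 ALLOC][7-18 ALLOC][19-27 ALLOC][28-31 FREE]
free(c): c = 19 -> block [19-27 ALLOC]; mark free, coalesce with adjacent free neighbors -> [0-6 ALLOC][7-18 ALLOC][19-31 FREE]

Answer: [0-6 ALLOC][7-18 ALLOC][19-31 FREE]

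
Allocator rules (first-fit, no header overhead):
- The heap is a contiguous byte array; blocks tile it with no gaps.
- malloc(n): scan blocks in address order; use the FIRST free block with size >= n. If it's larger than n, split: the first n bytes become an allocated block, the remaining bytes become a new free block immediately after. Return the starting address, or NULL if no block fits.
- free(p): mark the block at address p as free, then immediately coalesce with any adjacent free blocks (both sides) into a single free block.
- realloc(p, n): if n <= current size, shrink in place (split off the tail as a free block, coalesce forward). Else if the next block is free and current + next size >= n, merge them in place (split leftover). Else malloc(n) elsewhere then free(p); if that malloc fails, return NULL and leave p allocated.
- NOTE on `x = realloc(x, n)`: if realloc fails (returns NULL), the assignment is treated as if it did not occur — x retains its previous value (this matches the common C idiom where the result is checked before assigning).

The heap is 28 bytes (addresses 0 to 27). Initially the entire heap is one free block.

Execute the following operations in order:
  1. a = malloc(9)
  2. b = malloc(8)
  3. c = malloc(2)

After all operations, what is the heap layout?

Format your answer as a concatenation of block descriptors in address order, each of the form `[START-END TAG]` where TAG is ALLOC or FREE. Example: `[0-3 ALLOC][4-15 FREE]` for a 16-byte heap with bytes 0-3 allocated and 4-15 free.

Op 1: a = malloc(9) -> a = 0; heap: [0-8 ALLOC][9-27 FREE]
Op 2: b = malloc(8) -> b = 9; heap: [0-8 ALLOC][9-16 ALLOC][17-27 FREE]
Op 3: c = malloc(2) -> c = 17; heap: [0-8 ALLOC][9-16 ALLOC][17-18 ALLOC][19-27 FREE]

Answer: [0-8 ALLOC][9-16 ALLOC][17-18 ALLOC][19-27 FREE]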